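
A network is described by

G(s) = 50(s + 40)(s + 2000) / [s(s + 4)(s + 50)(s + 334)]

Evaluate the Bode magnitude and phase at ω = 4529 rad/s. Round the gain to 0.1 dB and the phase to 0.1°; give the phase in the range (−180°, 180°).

At s = jω = j4529:
zero (s+40): 40 + j4529 → |·| = √(40²+4529²) = √20513441 ≈ 4529.2, ∠ = arctan(4529/40) ≈ 89.49°
zero (s+2000): 2000 + j4529 → |·| = √(2000²+4529²) = √24511841 ≈ 4950.9, ∠ = arctan(4529/2000) ≈ 66.17°
pole (s+4): 4 + j4529 → |·| = √(4²+4529²) = √20511857 ≈ 4529, ∠ = arctan(4529/4) ≈ 89.95°
pole (s+50): 50 + j4529 → |·| = √(50²+4529²) = √20514341 ≈ 4529.3, ∠ = arctan(4529/50) ≈ 89.37°
pole (s+334): 334 + j4529 → |·| = √(334²+4529²) = √20623397 ≈ 4541.3, ∠ = arctan(4529/334) ≈ 85.78°
pole at origin: |s| = 4529, ∠ = 90.00° (in denominator)
|G| = 50 · 2.2424e+07 / 4.2191e+14 ≈ 2.6574e-06
Gain = 20 log₁₀(2.6574e-06) ≈ -111.51 dB
∠G = 155.66° − 355.10° = -199.44° ≡ 160.56° (principal value)

-111.5 dB, 160.6°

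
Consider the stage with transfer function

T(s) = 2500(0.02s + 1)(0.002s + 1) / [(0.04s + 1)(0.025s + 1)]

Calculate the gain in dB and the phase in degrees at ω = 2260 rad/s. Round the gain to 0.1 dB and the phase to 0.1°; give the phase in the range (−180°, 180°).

40.2 dB, -12.1°

At ω = 2260 rad/s:
zero (1 + j2260·0.02) = 1 + j45.2 → |·| ≈ 45.211, ∠ ≈ 88.73°
zero (1 + j2260·0.002) = 1 + j4.52 → |·| ≈ 4.6293, ∠ ≈ 77.52°
pole (1 + j2260·0.04) = 1 + j90.4 → |·| ≈ 90.406, ∠ ≈ 89.37°
pole (1 + j2260·0.025) = 1 + j56.5 → |·| ≈ 56.509, ∠ ≈ 88.99°
|T| = 2500 · 45.211 · 4.6293 / (90.406 · 56.509) ≈ 102.42
Gain = 20 log₁₀(102.42) ≈ 40.21 dB
∠T = (88.73° + 77.52°) − (89.37° + 88.99°) = -12.11°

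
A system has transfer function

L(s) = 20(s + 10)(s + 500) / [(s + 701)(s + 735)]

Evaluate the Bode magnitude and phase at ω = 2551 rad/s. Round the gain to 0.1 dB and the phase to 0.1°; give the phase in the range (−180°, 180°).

At s = jω = j2551:
zero (s+10): 10 + j2551 → |·| = √(10²+2551²) = √6507701 ≈ 2551, ∠ = arctan(2551/10) ≈ 89.78°
zero (s+500): 500 + j2551 → |·| = √(500²+2551²) = √6757601 ≈ 2599.5, ∠ = arctan(2551/500) ≈ 78.91°
pole (s+701): 701 + j2551 → |·| = √(701²+2551²) = √6999002 ≈ 2645.6, ∠ = arctan(2551/701) ≈ 74.63°
pole (s+735): 735 + j2551 → |·| = √(735²+2551²) = √7047826 ≈ 2654.8, ∠ = arctan(2551/735) ≈ 73.93°
|L| = 20 · 6.6313e+06 / 7.0235e+06 ≈ 18.883
Gain = 20 log₁₀(18.883) ≈ 25.52 dB
∠L = 168.69° − 148.56° = 20.13°

25.5 dB, 20.1°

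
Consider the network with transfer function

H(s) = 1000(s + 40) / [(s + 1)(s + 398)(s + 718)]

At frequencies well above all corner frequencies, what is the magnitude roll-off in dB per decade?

-40 dB/decade

Each pole contributes −20 dB/decade at high frequency; each zero contributes +20 dB/decade.
Net: 1 zero(s) − 3 pole(s) → -40 dB/decade.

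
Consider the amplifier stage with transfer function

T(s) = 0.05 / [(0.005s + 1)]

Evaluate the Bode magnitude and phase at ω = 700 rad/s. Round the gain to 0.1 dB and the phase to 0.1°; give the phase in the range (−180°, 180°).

-37.2 dB, -74.1°

At ω = 700 rad/s:
pole (1 + j700·0.005) = 1 + j3.5 → |·| ≈ 3.6401, ∠ ≈ 74.05°
|T| = 0.05 · 1 / (3.6401) ≈ 0.013736
Gain = 20 log₁₀(0.013736) ≈ -37.24 dB
∠T = (0°) − (74.05°) = -74.05°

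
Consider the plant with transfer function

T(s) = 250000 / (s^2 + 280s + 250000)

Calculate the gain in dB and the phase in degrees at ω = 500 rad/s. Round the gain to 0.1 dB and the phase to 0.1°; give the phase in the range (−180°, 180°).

At s = jω = j500:
quadratic: (j500)² + 280·j500 + 250000 = 0 + j140000 → |·| ≈ 1.4e+05, ∠ ≈ 90.00°
|T| = 250000 / 1.4e+05 ≈ 1.7857
Gain = 20 log₁₀(1.7857) ≈ 5.04 dB
∠T = 0.00° − 90.00° = -90.00°

5.0 dB, -90.0°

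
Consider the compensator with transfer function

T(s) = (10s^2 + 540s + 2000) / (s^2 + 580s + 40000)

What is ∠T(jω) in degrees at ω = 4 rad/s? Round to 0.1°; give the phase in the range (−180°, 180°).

46.3°

Substitute s = j4:
Numerator: 10(j4)^2 + 540(j4) + 2000 = 1840 + j2160
Denominator: (j4)^2 + 580(j4) + 40000 = 39984 + j2320
|N| = √(1840² + 2160²) ≈ 2837.5, ∠N ≈ 49.57°
|D| = √(39984² + 2320²) ≈ 40051, ∠D ≈ 3.32°
∠T = 49.57° − 3.32° = 46.25°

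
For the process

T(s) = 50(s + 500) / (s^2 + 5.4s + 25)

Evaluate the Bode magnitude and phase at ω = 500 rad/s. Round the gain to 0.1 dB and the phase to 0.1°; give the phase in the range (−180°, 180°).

At s = jω = j500:
zero (s+500): 500 + j500 → |·| = √(500²+500²) = √500000 ≈ 707.11, ∠ = arctan(500/500) ≈ 45.00°
quadratic: (j500)² + 5.4·j500 + 25 = -249975 + j2700 → |·| ≈ 2.4999e+05, ∠ ≈ 179.38°
|T| = 50 · 707.11 / 2.4999e+05 ≈ 0.14143
Gain = 20 log₁₀(0.14143) ≈ -16.99 dB
∠T = 45.00° − 179.38° = -134.38°

-17.0 dB, -134.4°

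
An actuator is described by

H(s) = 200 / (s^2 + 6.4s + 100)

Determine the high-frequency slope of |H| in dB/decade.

-40 dB/decade

Each pole contributes −20 dB/decade at high frequency; each zero contributes +20 dB/decade.
Net: 0 zero(s) − 2 pole(s) → -40 dB/decade.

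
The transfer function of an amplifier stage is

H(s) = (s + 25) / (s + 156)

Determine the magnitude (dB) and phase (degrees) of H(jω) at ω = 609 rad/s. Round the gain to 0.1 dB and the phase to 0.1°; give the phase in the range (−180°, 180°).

-0.3 dB, 12.0°

Substitute s = j609:
Numerator: (j609) + 25 = 25 + j609
Denominator: (j609) + 156 = 156 + j609
|N| = √(25² + 609²) ≈ 609.51, ∠N ≈ 87.65°
|D| = √(156² + 609²) ≈ 628.66, ∠D ≈ 75.63°
|H| = 609.51 / 628.66 ≈ 0.96954
Gain = 20 log₁₀(0.96954) ≈ -0.27 dB
∠H = 87.65° − 75.63° = 12.02°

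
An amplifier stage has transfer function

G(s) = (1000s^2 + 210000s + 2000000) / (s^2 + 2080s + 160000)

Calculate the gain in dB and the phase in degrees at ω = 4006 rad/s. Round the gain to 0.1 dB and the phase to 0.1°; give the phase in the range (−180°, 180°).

Substitute s = j4006:
Numerator: 1000(j4006)^2 + 210000(j4006) + 2000000 = -16046036000 + j841260000
Denominator: (j4006)^2 + 2080(j4006) + 160000 = -15888036 + j8332480
|N| = √(16046036000² + 841260000²) ≈ 1.6068e+10, ∠N ≈ 177.00°
|D| = √(15888036² + 8332480²) ≈ 1.794e+07, ∠D ≈ 152.33°
|G| = 1.6068e+10 / 1.794e+07 ≈ 895.65
Gain = 20 log₁₀(895.65) ≈ 59.04 dB
∠G = 177.00° − 152.33° = 24.67°

59.0 dB, 24.7°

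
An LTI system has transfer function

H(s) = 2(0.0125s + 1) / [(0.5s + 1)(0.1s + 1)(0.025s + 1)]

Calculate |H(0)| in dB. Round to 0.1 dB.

6.0 dB

H(0) = 2 · 1 / 1 = 2
20 log₁₀(2) ≈ 6.02 dB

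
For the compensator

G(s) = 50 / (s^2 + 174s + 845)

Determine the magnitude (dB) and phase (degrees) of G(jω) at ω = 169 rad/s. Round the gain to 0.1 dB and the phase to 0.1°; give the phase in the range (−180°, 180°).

Substitute s = j169:
Numerator: 50 = 50 + j0
Denominator: (j169)^2 + 174(j169) + 845 = -27716 + j29406
|N| = √(50² + 0²) ≈ 50, ∠N ≈ 0.00°
|D| = √(27716² + 29406²) ≈ 40409, ∠D ≈ 133.31°
|G| = 50 / 40409 ≈ 0.0012373
Gain = 20 log₁₀(0.0012373) ≈ -58.15 dB
∠G = 0.00° − 133.31° = -133.31°

-58.2 dB, -133.3°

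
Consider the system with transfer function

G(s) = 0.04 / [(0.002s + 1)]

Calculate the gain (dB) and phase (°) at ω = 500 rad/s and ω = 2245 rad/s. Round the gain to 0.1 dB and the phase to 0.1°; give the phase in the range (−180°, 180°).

ω = 500: -31.0 dB, -45.0°; ω = 2245: -41.2 dB, -77.4°

At ω = 500 rad/s:
pole (1 + j500·0.002) = 1 + j1 → |·| ≈ 1.4142, ∠ ≈ 45.00°
|G| = 0.04 · 1 / (1.4142) ≈ 0.028285
Gain = 20 log₁₀(0.028285) ≈ -30.97 dB
∠G = (0°) − (45.00°) = -45.00°

At ω = 2245 rad/s:
pole (1 + j2245·0.002) = 1 + j4.49 → |·| ≈ 4.6, ∠ ≈ 77.44°
|G| = 0.04 · 1 / (4.6) ≈ 0.0086957
Gain = 20 log₁₀(0.0086957) ≈ -41.21 dB
∠G = (0°) − (77.44°) = -77.44°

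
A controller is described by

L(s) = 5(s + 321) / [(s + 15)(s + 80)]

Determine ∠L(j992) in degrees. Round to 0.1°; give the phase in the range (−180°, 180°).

At s = jω = j992:
zero (s+321): 321 + j992 → |·| = √(321²+992²) = √1087105 ≈ 1042.6, ∠ = arctan(992/321) ≈ 72.07°
pole (s+15): 15 + j992 → |·| = √(15²+992²) = √984289 ≈ 992.11, ∠ = arctan(992/15) ≈ 89.13°
pole (s+80): 80 + j992 → |·| = √(80²+992²) = √990464 ≈ 995.22, ∠ = arctan(992/80) ≈ 85.39°
∠L = 72.07° − 174.52° = -102.45°

-102.5°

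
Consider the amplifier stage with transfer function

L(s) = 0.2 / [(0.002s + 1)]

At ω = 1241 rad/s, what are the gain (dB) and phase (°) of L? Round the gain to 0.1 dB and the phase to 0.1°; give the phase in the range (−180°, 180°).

-22.5 dB, -68.1°

At ω = 1241 rad/s:
pole (1 + j1241·0.002) = 1 + j2.482 → |·| ≈ 2.6759, ∠ ≈ 68.06°
|L| = 0.2 · 1 / (2.6759) ≈ 0.074741
Gain = 20 log₁₀(0.074741) ≈ -22.53 dB
∠L = (0°) − (68.06°) = -68.06°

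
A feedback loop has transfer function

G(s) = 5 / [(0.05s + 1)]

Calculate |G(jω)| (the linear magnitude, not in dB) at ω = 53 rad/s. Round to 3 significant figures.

At ω = 53 rad/s:
pole (1 + j53·0.05) = 1 + j2.65 → |·| ≈ 2.8324, ∠ ≈ 69.33°
|G| = 5 · 1 / (2.8324) ≈ 1.7653

1.77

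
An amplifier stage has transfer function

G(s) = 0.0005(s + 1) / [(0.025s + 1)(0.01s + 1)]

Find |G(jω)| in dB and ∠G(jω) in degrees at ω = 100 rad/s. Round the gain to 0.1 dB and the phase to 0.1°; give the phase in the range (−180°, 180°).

-37.6 dB, -23.8°

At ω = 100 rad/s:
zero (1 + j100·1) = 1 + j100 → |·| ≈ 100, ∠ ≈ 89.43°
pole (1 + j100·0.025) = 1 + j2.5 → |·| ≈ 2.6926, ∠ ≈ 68.20°
pole (1 + j100·0.01) = 1 + j1 → |·| ≈ 1.4142, ∠ ≈ 45.00°
|G| = 0.0005 · 100 / (2.6926 · 1.4142) ≈ 0.013131
Gain = 20 log₁₀(0.013131) ≈ -37.63 dB
∠G = (89.43°) − (68.20° + 45.00°) = -23.77°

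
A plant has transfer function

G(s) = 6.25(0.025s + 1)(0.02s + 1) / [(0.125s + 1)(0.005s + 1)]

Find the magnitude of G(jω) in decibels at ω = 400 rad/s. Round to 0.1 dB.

At ω = 400 rad/s:
zero (1 + j400·0.025) = 1 + j10 → |·| ≈ 10.05, ∠ ≈ 84.29°
zero (1 + j400·0.02) = 1 + j8 → |·| ≈ 8.0623, ∠ ≈ 82.87°
pole (1 + j400·0.125) = 1 + j50 → |·| ≈ 50.01, ∠ ≈ 88.85°
pole (1 + j400·0.005) = 1 + j2 → |·| ≈ 2.2361, ∠ ≈ 63.43°
|G| = 6.25 · 10.05 · 8.0623 / (50.01 · 2.2361) ≈ 4.5285
Gain = 20 log₁₀(4.5285) ≈ 13.12 dB

13.1 dB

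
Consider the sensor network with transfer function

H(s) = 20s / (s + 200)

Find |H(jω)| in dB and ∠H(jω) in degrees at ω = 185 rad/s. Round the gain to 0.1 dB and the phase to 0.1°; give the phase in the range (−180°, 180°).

22.7 dB, 47.2°

At s = jω = j185:
zero at origin: s = j185 → |·| = 185, ∠ = 90.00°
pole (s+200): 200 + j185 → |·| = √(200²+185²) = √74225 ≈ 272.44, ∠ = arctan(185/200) ≈ 42.77°
|H| = 20 · 185 / 272.44 ≈ 13.581
Gain = 20 log₁₀(13.581) ≈ 22.66 dB
∠H = 90.00° − 42.77° = 47.23°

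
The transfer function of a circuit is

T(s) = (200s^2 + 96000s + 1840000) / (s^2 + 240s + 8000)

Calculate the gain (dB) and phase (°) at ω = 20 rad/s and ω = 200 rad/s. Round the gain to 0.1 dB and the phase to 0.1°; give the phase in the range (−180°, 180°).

Substitute s = j20:
Numerator: 200(j20)^2 + 96000(j20) + 1840000 = 1760000 + j1920000
Denominator: (j20)^2 + 240(j20) + 8000 = 7600 + j4800
|N| = √(1760000² + 1920000²) ≈ 2.6046e+06, ∠N ≈ 47.49°
|D| = √(7600² + 4800²) ≈ 8988.9, ∠D ≈ 32.28°
|T| = 2.6046e+06 / 8988.9 ≈ 289.76
Gain = 20 log₁₀(289.76) ≈ 49.24 dB
∠T = 47.49° − 32.28° = 15.21°

Substitute s = j200:
Numerator: 200(j200)^2 + 96000(j200) + 1840000 = -6160000 + j19200000
Denominator: (j200)^2 + 240(j200) + 8000 = -32000 + j48000
|N| = √(6160000² + 19200000²) ≈ 2.0164e+07, ∠N ≈ 107.79°
|D| = √(32000² + 48000²) ≈ 57689, ∠D ≈ 123.69°
|T| = 2.0164e+07 / 57689 ≈ 349.53
Gain = 20 log₁₀(349.53) ≈ 50.87 dB
∠T = 107.79° − 123.69° = -15.90°

ω = 20: 49.2 dB, 15.2°; ω = 200: 50.9 dB, -15.9°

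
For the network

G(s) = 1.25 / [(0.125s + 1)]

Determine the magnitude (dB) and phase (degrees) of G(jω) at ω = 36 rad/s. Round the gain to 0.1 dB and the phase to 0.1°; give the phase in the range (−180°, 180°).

-11.3 dB, -77.5°

At ω = 36 rad/s:
pole (1 + j36·0.125) = 1 + j4.5 → |·| ≈ 4.6098, ∠ ≈ 77.47°
|G| = 1.25 · 1 / (4.6098) ≈ 0.27116
Gain = 20 log₁₀(0.27116) ≈ -11.34 dB
∠G = (0°) − (77.47°) = -77.47°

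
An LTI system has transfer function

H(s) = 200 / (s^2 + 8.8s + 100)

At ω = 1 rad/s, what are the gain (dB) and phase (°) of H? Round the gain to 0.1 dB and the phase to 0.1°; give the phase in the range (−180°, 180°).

6.1 dB, -5.1°

At s = jω = j1:
quadratic: (j1)² + 8.8·j1 + 100 = 99 + j8.8 → |·| ≈ 99.39, ∠ ≈ 5.08°
|H| = 200 / 99.39 ≈ 2.0123
Gain = 20 log₁₀(2.0123) ≈ 6.07 dB
∠H = 0.00° − 5.08° = -5.08°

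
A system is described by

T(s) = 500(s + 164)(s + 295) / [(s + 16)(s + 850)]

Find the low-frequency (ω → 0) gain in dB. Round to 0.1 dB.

T(0) = 500·164·295 / (16·850) ≈ 1778.7
20 log₁₀(1778.7) ≈ 65.00 dB

65.0 dB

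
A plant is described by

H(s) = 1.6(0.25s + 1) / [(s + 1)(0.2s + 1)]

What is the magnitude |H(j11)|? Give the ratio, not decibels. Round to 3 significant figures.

At ω = 11 rad/s:
zero (1 + j11·0.25) = 1 + j2.75 → |·| ≈ 2.9262, ∠ ≈ 70.02°
pole (1 + j11·1) = 1 + j11 → |·| ≈ 11.045, ∠ ≈ 84.81°
pole (1 + j11·0.2) = 1 + j2.2 → |·| ≈ 2.4166, ∠ ≈ 65.56°
|H| = 1.6 · 2.9262 / (11.045 · 2.4166) ≈ 0.17541

0.175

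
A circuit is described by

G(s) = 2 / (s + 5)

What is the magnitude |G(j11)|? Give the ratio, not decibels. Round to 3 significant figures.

Substitute s = j11:
Numerator: 2 = 2 + j0
Denominator: (j11) + 5 = 5 + j11
|N| = √(2² + 0²) ≈ 2, ∠N ≈ 0.00°
|D| = √(5² + 11²) ≈ 12.083, ∠D ≈ 65.56°
|G| = 2 / 12.083 ≈ 0.16552

0.166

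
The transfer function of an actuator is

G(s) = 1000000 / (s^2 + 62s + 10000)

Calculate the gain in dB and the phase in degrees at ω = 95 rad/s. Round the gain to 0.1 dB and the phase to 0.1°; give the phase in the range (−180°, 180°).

44.5 dB, -80.6°

At s = jω = j95:
quadratic: (j95)² + 62·j95 + 10000 = 975 + j5890 → |·| ≈ 5970.2, ∠ ≈ 80.60°
|G| = 1000000 / 5970.2 ≈ 167.5
Gain = 20 log₁₀(167.5) ≈ 44.48 dB
∠G = 0.00° − 80.60° = -80.60°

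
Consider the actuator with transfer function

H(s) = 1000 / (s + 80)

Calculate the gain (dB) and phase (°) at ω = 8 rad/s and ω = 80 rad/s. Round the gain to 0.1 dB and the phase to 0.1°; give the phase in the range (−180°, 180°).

ω = 8: 21.9 dB, -5.7°; ω = 80: 18.9 dB, -45.0°

At s = jω = j8:
pole (s+80): 80 + j8 → |·| = √(80²+8²) = √6464 ≈ 80.399, ∠ = arctan(8/80) ≈ 5.71°
|H| = 1000 / 80.399 ≈ 12.438
Gain = 20 log₁₀(12.438) ≈ 21.90 dB
∠H = 0.00° − 5.71° = -5.71°

At s = jω = j80:
pole (s+80): 80 + j80 → |·| = √(80²+80²) = √12800 ≈ 113.14, ∠ = arctan(80/80) ≈ 45.00°
|H| = 1000 / 113.14 ≈ 8.8386
Gain = 20 log₁₀(8.8386) ≈ 18.93 dB
∠H = 0.00° − 45.00° = -45.00°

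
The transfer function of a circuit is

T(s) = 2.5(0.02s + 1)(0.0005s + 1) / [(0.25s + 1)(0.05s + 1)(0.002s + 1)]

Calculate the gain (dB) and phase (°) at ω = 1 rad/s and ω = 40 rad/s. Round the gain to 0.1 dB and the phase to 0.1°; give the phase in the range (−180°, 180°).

At ω = 1 rad/s:
zero (1 + j1·0.02) = 1 + j0.02 → |·| ≈ 1.0002, ∠ ≈ 1.15°
zero (1 + j1·0.0005) = 1 + j0.0005 → |·| ≈ 1, ∠ ≈ 0.03°
pole (1 + j1·0.25) = 1 + j0.25 → |·| ≈ 1.0308, ∠ ≈ 14.04°
pole (1 + j1·0.05) = 1 + j0.05 → |·| ≈ 1.0012, ∠ ≈ 2.86°
pole (1 + j1·0.002) = 1 + j0.002 → |·| ≈ 1, ∠ ≈ 0.11°
|T| = 2.5 · 1.0002 · 1 / (1.0308 · 1.0012 · 1) ≈ 2.4229
Gain = 20 log₁₀(2.4229) ≈ 7.69 dB
∠T = (1.15° + 0.03°) − (14.04° + 2.86° + 0.11°) = -15.83°

At ω = 40 rad/s:
zero (1 + j40·0.02) = 1 + j0.8 → |·| ≈ 1.2806, ∠ ≈ 38.66°
zero (1 + j40·0.0005) = 1 + j0.02 → |·| ≈ 1.0002, ∠ ≈ 1.15°
pole (1 + j40·0.25) = 1 + j10 → |·| ≈ 10.05, ∠ ≈ 84.29°
pole (1 + j40·0.05) = 1 + j2 → |·| ≈ 2.2361, ∠ ≈ 63.43°
pole (1 + j40·0.002) = 1 + j0.08 → |·| ≈ 1.0032, ∠ ≈ 4.57°
|T| = 2.5 · 1.2806 · 1.0002 / (10.05 · 2.2361 · 1.0032) ≈ 0.14204
Gain = 20 log₁₀(0.14204) ≈ -16.95 dB
∠T = (38.66° + 1.15°) − (84.29° + 63.43° + 4.57°) = -112.48°

ω = 1: 7.7 dB, -15.8°; ω = 40: -17.0 dB, -112.5°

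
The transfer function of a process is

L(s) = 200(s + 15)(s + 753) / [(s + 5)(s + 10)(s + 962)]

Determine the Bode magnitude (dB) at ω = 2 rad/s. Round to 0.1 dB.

At s = jω = j2:
zero (s+15): 15 + j2 → |·| = √(15²+2²) = √229 ≈ 15.133, ∠ = arctan(2/15) ≈ 7.59°
zero (s+753): 753 + j2 → |·| = √(753²+2²) = √567013 ≈ 753, ∠ = arctan(2/753) ≈ 0.15°
pole (s+5): 5 + j2 → |·| = √(5²+2²) = √29 ≈ 5.3852, ∠ = arctan(2/5) ≈ 21.80°
pole (s+10): 10 + j2 → |·| = √(10²+2²) = √104 ≈ 10.198, ∠ = arctan(2/10) ≈ 11.31°
pole (s+962): 962 + j2 → |·| = √(962²+2²) = √925448 ≈ 962, ∠ = arctan(2/962) ≈ 0.12°
|L| = 200 · 11395 / 52831 ≈ 43.138
Gain = 20 log₁₀(43.138) ≈ 32.70 dB

32.7 dB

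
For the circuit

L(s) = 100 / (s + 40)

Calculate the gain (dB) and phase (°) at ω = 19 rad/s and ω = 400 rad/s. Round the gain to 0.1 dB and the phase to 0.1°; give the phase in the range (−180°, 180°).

At s = jω = j19:
pole (s+40): 40 + j19 → |·| = √(40²+19²) = √1961 ≈ 44.283, ∠ = arctan(19/40) ≈ 25.41°
|L| = 100 / 44.283 ≈ 2.2582
Gain = 20 log₁₀(2.2582) ≈ 7.08 dB
∠L = 0.00° − 25.41° = -25.41°

At s = jω = j400:
pole (s+40): 40 + j400 → |·| = √(40²+400²) = √161600 ≈ 402, ∠ = arctan(400/40) ≈ 84.29°
|L| = 100 / 402 ≈ 0.24876
Gain = 20 log₁₀(0.24876) ≈ -12.08 dB
∠L = 0.00° − 84.29° = -84.29°

ω = 19: 7.1 dB, -25.4°; ω = 400: -12.1 dB, -84.3°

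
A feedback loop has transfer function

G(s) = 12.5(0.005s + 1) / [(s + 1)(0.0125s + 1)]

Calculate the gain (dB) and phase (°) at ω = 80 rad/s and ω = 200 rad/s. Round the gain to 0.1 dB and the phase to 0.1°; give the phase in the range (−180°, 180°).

At ω = 80 rad/s:
zero (1 + j80·0.005) = 1 + j0.4 → |·| ≈ 1.077, ∠ ≈ 21.80°
pole (1 + j80·1) = 1 + j80 → |·| ≈ 80.006, ∠ ≈ 89.28°
pole (1 + j80·0.0125) = 1 + j1 → |·| ≈ 1.4142, ∠ ≈ 45.00°
|G| = 12.5 · 1.077 / (80.006 · 1.4142) ≈ 0.11899
Gain = 20 log₁₀(0.11899) ≈ -18.49 dB
∠G = (21.80°) − (89.28° + 45.00°) = -112.48°

At ω = 200 rad/s:
zero (1 + j200·0.005) = 1 + j1 → |·| ≈ 1.4142, ∠ ≈ 45.00°
pole (1 + j200·1) = 1 + j200 → |·| ≈ 200, ∠ ≈ 89.71°
pole (1 + j200·0.0125) = 1 + j2.5 → |·| ≈ 2.6926, ∠ ≈ 68.20°
|G| = 12.5 · 1.4142 / (200 · 2.6926) ≈ 0.032826
Gain = 20 log₁₀(0.032826) ≈ -29.68 dB
∠G = (45.00°) − (89.71° + 68.20°) = -112.91°

ω = 80: -18.5 dB, -112.5°; ω = 200: -29.7 dB, -112.9°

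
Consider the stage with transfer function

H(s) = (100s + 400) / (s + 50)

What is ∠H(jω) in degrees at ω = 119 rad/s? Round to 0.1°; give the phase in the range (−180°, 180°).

Substitute s = j119:
Numerator: 100(j119) + 400 = 400 + j11900
Denominator: (j119) + 50 = 50 + j119
|N| = √(400² + 11900²) ≈ 11907, ∠N ≈ 88.07°
|D| = √(50² + 119²) ≈ 129.08, ∠D ≈ 67.21°
∠H = 88.07° − 67.21° = 20.86°

20.9°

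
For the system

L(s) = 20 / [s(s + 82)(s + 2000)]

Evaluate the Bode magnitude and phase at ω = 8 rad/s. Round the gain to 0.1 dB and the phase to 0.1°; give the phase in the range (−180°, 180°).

-96.4 dB, -95.8°

At s = jω = j8:
pole (s+82): 82 + j8 → |·| = √(82²+8²) = √6788 ≈ 82.389, ∠ = arctan(8/82) ≈ 5.57°
pole (s+2000): 2000 + j8 → |·| = √(2000²+8²) = √4000064 ≈ 2000, ∠ = arctan(8/2000) ≈ 0.23°
pole at origin: |s| = 8, ∠ = 90.00° (in denominator)
|L| = 20 / 1.3182e+06 ≈ 1.5172e-05
Gain = 20 log₁₀(1.5172e-05) ≈ -96.38 dB
∠L = 0.00° − 95.80° = -95.80°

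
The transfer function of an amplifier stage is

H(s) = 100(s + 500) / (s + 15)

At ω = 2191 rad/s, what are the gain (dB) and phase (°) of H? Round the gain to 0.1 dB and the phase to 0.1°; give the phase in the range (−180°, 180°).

40.2 dB, -12.5°

At s = jω = j2191:
zero (s+500): 500 + j2191 → |·| = √(500²+2191²) = √5050481 ≈ 2247.3, ∠ = arctan(2191/500) ≈ 77.14°
pole (s+15): 15 + j2191 → |·| = √(15²+2191²) = √4800706 ≈ 2191.1, ∠ = arctan(2191/15) ≈ 89.61°
|H| = 100 · 2247.3 / 2191.1 ≈ 102.56
Gain = 20 log₁₀(102.56) ≈ 40.22 dB
∠H = 77.14° − 89.61° = -12.47°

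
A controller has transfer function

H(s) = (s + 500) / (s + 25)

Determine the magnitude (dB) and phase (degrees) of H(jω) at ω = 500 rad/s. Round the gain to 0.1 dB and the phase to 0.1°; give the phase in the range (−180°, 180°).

3.0 dB, -42.1°

Substitute s = j500:
Numerator: (j500) + 500 = 500 + j500
Denominator: (j500) + 25 = 25 + j500
|N| = √(500² + 500²) ≈ 707.11, ∠N ≈ 45.00°
|D| = √(25² + 500²) ≈ 500.62, ∠D ≈ 87.14°
|H| = 707.11 / 500.62 ≈ 1.4125
Gain = 20 log₁₀(1.4125) ≈ 3.00 dB
∠H = 45.00° − 87.14° = -42.14°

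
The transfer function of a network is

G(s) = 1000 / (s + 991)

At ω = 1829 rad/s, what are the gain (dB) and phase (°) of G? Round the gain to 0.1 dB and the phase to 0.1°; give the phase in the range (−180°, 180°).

Substitute s = j1829:
Numerator: 1000 = 1000 + j0
Denominator: (j1829) + 991 = 991 + j1829
|N| = √(1000² + 0²) ≈ 1000, ∠N ≈ 0.00°
|D| = √(991² + 1829²) ≈ 2080.2, ∠D ≈ 61.55°
|G| = 1000 / 2080.2 ≈ 0.48072
Gain = 20 log₁₀(0.48072) ≈ -6.36 dB
∠G = 0.00° − 61.55° = -61.55°

-6.4 dB, -61.6°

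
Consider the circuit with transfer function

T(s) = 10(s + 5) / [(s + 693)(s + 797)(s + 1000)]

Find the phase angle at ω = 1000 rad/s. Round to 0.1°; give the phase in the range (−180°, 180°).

At s = jω = j1000:
zero (s+5): 5 + j1000 → |·| = √(5²+1000²) = √1000025 ≈ 1000, ∠ = arctan(1000/5) ≈ 89.71°
pole (s+693): 693 + j1000 → |·| = √(693²+1000²) = √1480249 ≈ 1216.7, ∠ = arctan(1000/693) ≈ 55.28°
pole (s+797): 797 + j1000 → |·| = √(797²+1000²) = √1635209 ≈ 1278.8, ∠ = arctan(1000/797) ≈ 51.45°
pole (s+1000): 1000 + j1000 → |·| = √(1000²+1000²) = √2000000 ≈ 1414.2, ∠ = arctan(1000/1000) ≈ 45.00°
∠T = 89.71° − 151.73° = -62.02°

-62.0°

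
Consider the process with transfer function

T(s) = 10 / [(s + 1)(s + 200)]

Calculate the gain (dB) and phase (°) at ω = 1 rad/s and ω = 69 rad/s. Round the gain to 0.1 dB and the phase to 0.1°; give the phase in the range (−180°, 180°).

ω = 1: -29.0 dB, -45.3°; ω = 69: -63.3 dB, -108.2°

At s = jω = j1:
pole (s+1): 1 + j1 → |·| = √(1²+1²) = √2 ≈ 1.4142, ∠ = arctan(1/1) ≈ 45.00°
pole (s+200): 200 + j1 → |·| = √(200²+1²) = √40001 ≈ 200, ∠ = arctan(1/200) ≈ 0.29°
|T| = 10 / 282.84 ≈ 0.035356
Gain = 20 log₁₀(0.035356) ≈ -29.03 dB
∠T = 0.00° − 45.29° = -45.29°

At s = jω = j69:
pole (s+1): 1 + j69 → |·| = √(1²+69²) = √4762 ≈ 69.007, ∠ = arctan(69/1) ≈ 89.17°
pole (s+200): 200 + j69 → |·| = √(200²+69²) = √44761 ≈ 211.57, ∠ = arctan(69/200) ≈ 19.03°
|T| = 10 / 14600 ≈ 0.00068493
Gain = 20 log₁₀(0.00068493) ≈ -63.29 dB
∠T = 0.00° − 108.20° = -108.20°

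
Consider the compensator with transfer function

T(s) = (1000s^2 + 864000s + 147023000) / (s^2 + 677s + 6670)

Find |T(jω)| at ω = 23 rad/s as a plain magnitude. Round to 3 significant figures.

8.83e+03

Substitute s = j23:
Numerator: 1000(j23)^2 + 864000(j23) + 147023000 = 146494000 + j19872000
Denominator: (j23)^2 + 677(j23) + 6670 = 6141 + j15571
|N| = √(146494000² + 19872000²) ≈ 1.4784e+08, ∠N ≈ 7.73°
|D| = √(6141² + 15571²) ≈ 16738, ∠D ≈ 68.48°
|T| = 1.4784e+08 / 16738 ≈ 8832.6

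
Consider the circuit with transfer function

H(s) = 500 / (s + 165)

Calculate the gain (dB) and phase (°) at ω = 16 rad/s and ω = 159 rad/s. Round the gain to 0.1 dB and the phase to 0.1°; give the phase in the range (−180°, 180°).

Substitute s = j16:
Numerator: 500 = 500 + j0
Denominator: (j16) + 165 = 165 + j16
|N| = √(500² + 0²) ≈ 500, ∠N ≈ 0.00°
|D| = √(165² + 16²) ≈ 165.77, ∠D ≈ 5.54°
|H| = 500 / 165.77 ≈ 3.0162
Gain = 20 log₁₀(3.0162) ≈ 9.59 dB
∠H = 0.00° − 5.54° = -5.54°

Substitute s = j159:
Numerator: 500 = 500 + j0
Denominator: (j159) + 165 = 165 + j159
|N| = √(500² + 0²) ≈ 500, ∠N ≈ 0.00°
|D| = √(165² + 159²) ≈ 229.14, ∠D ≈ 43.94°
|H| = 500 / 229.14 ≈ 2.1821
Gain = 20 log₁₀(2.1821) ≈ 6.78 dB
∠H = 0.00° − 43.94° = -43.94°

ω = 16: 9.6 dB, -5.5°; ω = 159: 6.8 dB, -43.9°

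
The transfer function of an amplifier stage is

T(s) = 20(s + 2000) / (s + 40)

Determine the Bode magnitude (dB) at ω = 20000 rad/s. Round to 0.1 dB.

At s = jω = j20000:
zero (s+2000): 2000 + j20000 → |·| = √(2000²+20000²) = √404000000 ≈ 20100, ∠ = arctan(20000/2000) ≈ 84.29°
pole (s+40): 40 + j20000 → |·| = √(40²+20000²) = √400001600 ≈ 20000, ∠ = arctan(20000/40) ≈ 89.89°
|T| = 20 · 20100 / 20000 ≈ 20.1
Gain = 20 log₁₀(20.1) ≈ 26.06 dB

26.1 dB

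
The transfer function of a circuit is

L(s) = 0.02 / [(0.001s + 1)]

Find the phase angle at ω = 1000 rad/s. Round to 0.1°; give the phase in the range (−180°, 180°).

At ω = 1000 rad/s:
pole (1 + j1000·0.001) = 1 + j1 → |·| ≈ 1.4142, ∠ ≈ 45.00°
∠L = (0°) − (45.00°) = -45.00°

-45.0°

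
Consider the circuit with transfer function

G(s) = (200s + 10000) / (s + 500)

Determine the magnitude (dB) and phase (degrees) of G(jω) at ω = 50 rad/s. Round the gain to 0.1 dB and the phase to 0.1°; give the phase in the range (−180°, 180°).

Substitute s = j50:
Numerator: 200(j50) + 10000 = 10000 + j10000
Denominator: (j50) + 500 = 500 + j50
|N| = √(10000² + 10000²) ≈ 14142, ∠N ≈ 45.00°
|D| = √(500² + 50²) ≈ 502.49, ∠D ≈ 5.71°
|G| = 14142 / 502.49 ≈ 28.144
Gain = 20 log₁₀(28.144) ≈ 28.99 dB
∠G = 45.00° − 5.71° = 39.29°

29.0 dB, 39.3°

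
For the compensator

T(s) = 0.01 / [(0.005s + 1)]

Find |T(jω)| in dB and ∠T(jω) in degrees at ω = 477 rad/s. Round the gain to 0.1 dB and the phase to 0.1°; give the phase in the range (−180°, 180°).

At ω = 477 rad/s:
pole (1 + j477·0.005) = 1 + j2.385 → |·| ≈ 2.5862, ∠ ≈ 67.25°
|T| = 0.01 · 1 / (2.5862) ≈ 0.0038667
Gain = 20 log₁₀(0.0038667) ≈ -48.25 dB
∠T = (0°) − (67.25°) = -67.25°

-48.3 dB, -67.3°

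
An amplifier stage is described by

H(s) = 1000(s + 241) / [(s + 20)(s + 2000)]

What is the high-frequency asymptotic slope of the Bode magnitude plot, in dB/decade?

-20 dB/decade

Each pole contributes −20 dB/decade at high frequency; each zero contributes +20 dB/decade.
Net: 1 zero(s) − 2 pole(s) → -20 dB/decade.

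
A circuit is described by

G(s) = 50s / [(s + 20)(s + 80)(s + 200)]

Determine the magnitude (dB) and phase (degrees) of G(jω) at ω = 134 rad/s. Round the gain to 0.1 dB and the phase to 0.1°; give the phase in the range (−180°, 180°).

At s = jω = j134:
zero at origin: s = j134 → |·| = 134, ∠ = 90.00°
pole (s+20): 20 + j134 → |·| = √(20²+134²) = √18356 ≈ 135.48, ∠ = arctan(134/20) ≈ 81.51°
pole (s+80): 80 + j134 → |·| = √(80²+134²) = √24356 ≈ 156.06, ∠ = arctan(134/80) ≈ 59.16°
pole (s+200): 200 + j134 → |·| = √(200²+134²) = √57956 ≈ 240.74, ∠ = arctan(134/200) ≈ 33.82°
|G| = 50 · 134 / 5.09e+06 ≈ 0.0013163
Gain = 20 log₁₀(0.0013163) ≈ -57.61 dB
∠G = 90.00° − 174.49° = -84.49°

-57.6 dB, -84.5°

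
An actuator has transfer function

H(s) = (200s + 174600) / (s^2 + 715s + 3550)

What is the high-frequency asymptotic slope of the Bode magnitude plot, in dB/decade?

Each pole contributes −20 dB/decade at high frequency; each zero contributes +20 dB/decade.
Net: 1 zero(s) − 2 pole(s) → -20 dB/decade.

-20 dB/decade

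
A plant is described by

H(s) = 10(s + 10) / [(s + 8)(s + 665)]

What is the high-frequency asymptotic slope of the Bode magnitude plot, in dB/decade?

Each pole contributes −20 dB/decade at high frequency; each zero contributes +20 dB/decade.
Net: 1 zero(s) − 2 pole(s) → -20 dB/decade.

-20 dB/decade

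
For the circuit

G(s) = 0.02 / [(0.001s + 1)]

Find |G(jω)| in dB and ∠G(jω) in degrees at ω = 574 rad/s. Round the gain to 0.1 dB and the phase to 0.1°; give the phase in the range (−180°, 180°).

At ω = 574 rad/s:
pole (1 + j574·0.001) = 1 + j0.574 → |·| ≈ 1.153, ∠ ≈ 29.86°
|G| = 0.02 · 1 / (1.153) ≈ 0.017346
Gain = 20 log₁₀(0.017346) ≈ -35.22 dB
∠G = (0°) − (29.86°) = -29.86°

-35.2 dB, -29.9°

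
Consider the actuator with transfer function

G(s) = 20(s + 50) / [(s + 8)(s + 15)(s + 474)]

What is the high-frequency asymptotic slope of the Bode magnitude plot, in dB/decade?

Each pole contributes −20 dB/decade at high frequency; each zero contributes +20 dB/decade.
Net: 1 zero(s) − 3 pole(s) → -40 dB/decade.

-40 dB/decade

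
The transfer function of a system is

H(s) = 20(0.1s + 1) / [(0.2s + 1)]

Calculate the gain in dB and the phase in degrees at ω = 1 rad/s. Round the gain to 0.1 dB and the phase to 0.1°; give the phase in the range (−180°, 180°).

At ω = 1 rad/s:
zero (1 + j1·0.1) = 1 + j0.1 → |·| ≈ 1.005, ∠ ≈ 5.71°
pole (1 + j1·0.2) = 1 + j0.2 → |·| ≈ 1.0198, ∠ ≈ 11.31°
|H| = 20 · 1.005 / (1.0198) ≈ 19.71
Gain = 20 log₁₀(19.71) ≈ 25.89 dB
∠H = (5.71°) − (11.31°) = -5.60°

25.9 dB, -5.6°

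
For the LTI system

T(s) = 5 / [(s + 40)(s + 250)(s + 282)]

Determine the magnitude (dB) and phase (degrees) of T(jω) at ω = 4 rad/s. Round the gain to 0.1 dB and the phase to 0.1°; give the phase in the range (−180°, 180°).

At s = jω = j4:
pole (s+40): 40 + j4 → |·| = √(40²+4²) = √1616 ≈ 40.2, ∠ = arctan(4/40) ≈ 5.71°
pole (s+250): 250 + j4 → |·| = √(250²+4²) = √62516 ≈ 250.03, ∠ = arctan(4/250) ≈ 0.92°
pole (s+282): 282 + j4 → |·| = √(282²+4²) = √79540 ≈ 282.03, ∠ = arctan(4/282) ≈ 0.81°
|T| = 5 / 2.8347e+06 ≈ 1.7639e-06
Gain = 20 log₁₀(1.7639e-06) ≈ -115.07 dB
∠T = 0.00° − 7.44° = -7.44°

-115.1 dB, -7.4°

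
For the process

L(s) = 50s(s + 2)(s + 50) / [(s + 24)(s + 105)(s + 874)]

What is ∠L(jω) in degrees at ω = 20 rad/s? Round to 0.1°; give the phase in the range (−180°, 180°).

At s = jω = j20:
zero (s+2): 2 + j20 → |·| = √(2²+20²) = √404 ≈ 20.1, ∠ = arctan(20/2) ≈ 84.29°
zero (s+50): 50 + j20 → |·| = √(50²+20²) = √2900 ≈ 53.852, ∠ = arctan(20/50) ≈ 21.80°
zero at origin: s = j20 → |·| = 20, ∠ = 90.00°
pole (s+24): 24 + j20 → |·| = √(24²+20²) = √976 ≈ 31.241, ∠ = arctan(20/24) ≈ 39.81°
pole (s+105): 105 + j20 → |·| = √(105²+20²) = √11425 ≈ 106.89, ∠ = arctan(20/105) ≈ 10.78°
pole (s+874): 874 + j20 → |·| = √(874²+20²) = √764276 ≈ 874.23, ∠ = arctan(20/874) ≈ 1.31°
∠L = 196.09° − 51.90° = 144.19°

144.2°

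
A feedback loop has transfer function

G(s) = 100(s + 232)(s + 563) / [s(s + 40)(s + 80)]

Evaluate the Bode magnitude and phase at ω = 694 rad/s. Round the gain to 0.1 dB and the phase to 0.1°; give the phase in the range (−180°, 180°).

-14.2 dB, -137.7°

At s = jω = j694:
zero (s+232): 232 + j694 → |·| = √(232²+694²) = √535460 ≈ 731.75, ∠ = arctan(694/232) ≈ 71.52°
zero (s+563): 563 + j694 → |·| = √(563²+694²) = √798605 ≈ 893.65, ∠ = arctan(694/563) ≈ 50.95°
pole (s+40): 40 + j694 → |·| = √(40²+694²) = √483236 ≈ 695.15, ∠ = arctan(694/40) ≈ 86.70°
pole (s+80): 80 + j694 → |·| = √(80²+694²) = √488036 ≈ 698.6, ∠ = arctan(694/80) ≈ 83.42°
pole at origin: |s| = 694, ∠ = 90.00° (in denominator)
|G| = 100 · 6.5393e+05 / 3.3703e+08 ≈ 0.19403
Gain = 20 log₁₀(0.19403) ≈ -14.24 dB
∠G = 122.47° − 260.12° = -137.65°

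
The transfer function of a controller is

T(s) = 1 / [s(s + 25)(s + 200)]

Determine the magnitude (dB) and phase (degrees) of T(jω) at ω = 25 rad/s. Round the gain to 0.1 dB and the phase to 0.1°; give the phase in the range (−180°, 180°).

-105.0 dB, -142.1°

At s = jω = j25:
pole (s+25): 25 + j25 → |·| = √(25²+25²) = √1250 ≈ 35.355, ∠ = arctan(25/25) ≈ 45.00°
pole (s+200): 200 + j25 → |·| = √(200²+25²) = √40625 ≈ 201.56, ∠ = arctan(25/200) ≈ 7.13°
pole at origin: |s| = 25, ∠ = 90.00° (in denominator)
|T| = 1 / 1.7815e+05 ≈ 5.6132e-06
Gain = 20 log₁₀(5.6132e-06) ≈ -105.02 dB
∠T = 0.00° − 142.13° = -142.13°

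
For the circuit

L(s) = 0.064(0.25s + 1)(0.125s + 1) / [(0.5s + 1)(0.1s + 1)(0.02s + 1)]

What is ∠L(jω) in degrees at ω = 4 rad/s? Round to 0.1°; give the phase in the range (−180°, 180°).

At ω = 4 rad/s:
zero (1 + j4·0.25) = 1 + j1 → |·| ≈ 1.4142, ∠ ≈ 45.00°
zero (1 + j4·0.125) = 1 + j0.5 → |·| ≈ 1.118, ∠ ≈ 26.57°
pole (1 + j4·0.5) = 1 + j2 → |·| ≈ 2.2361, ∠ ≈ 63.43°
pole (1 + j4·0.1) = 1 + j0.4 → |·| ≈ 1.077, ∠ ≈ 21.80°
pole (1 + j4·0.02) = 1 + j0.08 → |·| ≈ 1.0032, ∠ ≈ 4.57°
∠L = (45.00° + 26.57°) − (63.43° + 21.80° + 4.57°) = -18.23°

-18.2°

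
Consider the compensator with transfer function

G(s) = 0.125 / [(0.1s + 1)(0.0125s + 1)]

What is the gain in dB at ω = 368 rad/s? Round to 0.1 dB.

At ω = 368 rad/s:
pole (1 + j368·0.1) = 1 + j36.8 → |·| ≈ 36.814, ∠ ≈ 88.44°
pole (1 + j368·0.0125) = 1 + j4.6 → |·| ≈ 4.7074, ∠ ≈ 77.74°
|G| = 0.125 · 1 / (36.814 · 4.7074) ≈ 0.0007213
Gain = 20 log₁₀(0.0007213) ≈ -62.84 dB

-62.8 dB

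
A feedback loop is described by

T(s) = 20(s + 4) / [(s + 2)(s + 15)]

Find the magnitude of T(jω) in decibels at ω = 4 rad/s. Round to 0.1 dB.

4.2 dB

At s = jω = j4:
zero (s+4): 4 + j4 → |·| = √(4²+4²) = √32 ≈ 5.6569, ∠ = arctan(4/4) ≈ 45.00°
pole (s+2): 2 + j4 → |·| = √(2²+4²) = √20 ≈ 4.4721, ∠ = arctan(4/2) ≈ 63.43°
pole (s+15): 15 + j4 → |·| = √(15²+4²) = √241 ≈ 15.524, ∠ = arctan(4/15) ≈ 14.93°
|T| = 20 · 5.6569 / 69.425 ≈ 1.6296
Gain = 20 log₁₀(1.6296) ≈ 4.24 dB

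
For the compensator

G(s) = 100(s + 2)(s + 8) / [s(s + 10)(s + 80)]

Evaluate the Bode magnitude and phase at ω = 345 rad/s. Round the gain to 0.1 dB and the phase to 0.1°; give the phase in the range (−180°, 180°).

At s = jω = j345:
zero (s+2): 2 + j345 → |·| = √(2²+345²) = √119029 ≈ 345.01, ∠ = arctan(345/2) ≈ 89.67°
zero (s+8): 8 + j345 → |·| = √(8²+345²) = √119089 ≈ 345.09, ∠ = arctan(345/8) ≈ 88.67°
pole (s+10): 10 + j345 → |·| = √(10²+345²) = √119125 ≈ 345.14, ∠ = arctan(345/10) ≈ 88.34°
pole (s+80): 80 + j345 → |·| = √(80²+345²) = √125425 ≈ 354.15, ∠ = arctan(345/80) ≈ 76.94°
pole at origin: |s| = 345, ∠ = 90.00° (in denominator)
|G| = 100 · 1.1906e+05 / 4.217e+07 ≈ 0.28233
Gain = 20 log₁₀(0.28233) ≈ -10.98 dB
∠G = 178.34° − 255.28° = -76.94°

-11.0 dB, -76.9°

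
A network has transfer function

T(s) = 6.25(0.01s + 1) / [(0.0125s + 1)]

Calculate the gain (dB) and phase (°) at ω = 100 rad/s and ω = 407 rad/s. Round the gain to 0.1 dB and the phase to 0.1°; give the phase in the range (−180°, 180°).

ω = 100: 14.8 dB, -6.3°; ω = 407: 14.1 dB, -2.7°

At ω = 100 rad/s:
zero (1 + j100·0.01) = 1 + j1 → |·| ≈ 1.4142, ∠ ≈ 45.00°
pole (1 + j100·0.0125) = 1 + j1.25 → |·| ≈ 1.6008, ∠ ≈ 51.34°
|T| = 6.25 · 1.4142 / (1.6008) ≈ 5.5215
Gain = 20 log₁₀(5.5215) ≈ 14.84 dB
∠T = (45.00°) − (51.34°) = -6.34°

At ω = 407 rad/s:
zero (1 + j407·0.01) = 1 + j4.07 → |·| ≈ 4.191, ∠ ≈ 76.20°
pole (1 + j407·0.0125) = 1 + j5.0875 → |·| ≈ 5.1848, ∠ ≈ 78.88°
|T| = 6.25 · 4.191 / (5.1848) ≈ 5.052
Gain = 20 log₁₀(5.052) ≈ 14.07 dB
∠T = (76.20°) − (78.88°) = -2.68°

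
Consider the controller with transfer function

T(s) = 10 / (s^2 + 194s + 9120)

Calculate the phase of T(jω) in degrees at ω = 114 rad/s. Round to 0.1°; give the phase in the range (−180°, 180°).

Substitute s = j114:
Numerator: 10 = 10 + j0
Denominator: (j114)^2 + 194(j114) + 9120 = -3876 + j22116
|N| = √(10² + 0²) ≈ 10, ∠N ≈ 0.00°
|D| = √(3876² + 22116²) ≈ 22453, ∠D ≈ 99.94°
∠T = 0.00° − 99.94° = -99.94°

-99.9°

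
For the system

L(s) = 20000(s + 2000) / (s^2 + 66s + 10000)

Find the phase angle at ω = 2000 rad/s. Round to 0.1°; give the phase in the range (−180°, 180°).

At s = jω = j2000:
zero (s+2000): 2000 + j2000 → |·| = √(2000²+2000²) = √8000000 ≈ 2828.4, ∠ = arctan(2000/2000) ≈ 45.00°
quadratic: (j2000)² + 66·j2000 + 10000 = -3990000 + j132000 → |·| ≈ 3.9922e+06, ∠ ≈ 178.11°
∠L = 45.00° − 178.11° = -133.11°

-133.1°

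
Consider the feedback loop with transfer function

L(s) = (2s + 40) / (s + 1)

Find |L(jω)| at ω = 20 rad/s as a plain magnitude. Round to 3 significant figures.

2.82

Substitute s = j20:
Numerator: 2(j20) + 40 = 40 + j40
Denominator: (j20) + 1 = 1 + j20
|N| = √(40² + 40²) ≈ 56.569, ∠N ≈ 45.00°
|D| = √(1² + 20²) ≈ 20.025, ∠D ≈ 87.14°
|L| = 56.569 / 20.025 ≈ 2.8249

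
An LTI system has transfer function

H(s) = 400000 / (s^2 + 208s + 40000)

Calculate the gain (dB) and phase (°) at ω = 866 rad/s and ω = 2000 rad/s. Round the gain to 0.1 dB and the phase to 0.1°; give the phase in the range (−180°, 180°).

At s = jω = j866:
quadratic: (j866)² + 208·j866 + 40000 = -709956 + j180128 → |·| ≈ 7.3245e+05, ∠ ≈ 165.76°
|H| = 400000 / 7.3245e+05 ≈ 0.54611
Gain = 20 log₁₀(0.54611) ≈ -5.25 dB
∠H = 0.00° − 165.76° = -165.76°

At s = jω = j2000:
quadratic: (j2000)² + 208·j2000 + 40000 = -3960000 + j416000 → |·| ≈ 3.9818e+06, ∠ ≈ 174.00°
|H| = 400000 / 3.9818e+06 ≈ 0.10046
Gain = 20 log₁₀(0.10046) ≈ -19.96 dB
∠H = 0.00° − 174.00° = -174.00°

ω = 866: -5.3 dB, -165.8°; ω = 2000: -20.0 dB, -174.0°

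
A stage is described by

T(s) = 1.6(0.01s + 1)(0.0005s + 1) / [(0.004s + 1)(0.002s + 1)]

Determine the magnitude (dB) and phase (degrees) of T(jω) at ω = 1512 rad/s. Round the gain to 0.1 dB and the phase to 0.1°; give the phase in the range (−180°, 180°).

At ω = 1512 rad/s:
zero (1 + j1512·0.01) = 1 + j15.12 → |·| ≈ 15.153, ∠ ≈ 86.22°
zero (1 + j1512·0.0005) = 1 + j0.756 → |·| ≈ 1.2536, ∠ ≈ 37.09°
pole (1 + j1512·0.004) = 1 + j6.048 → |·| ≈ 6.1301, ∠ ≈ 80.61°
pole (1 + j1512·0.002) = 1 + j3.024 → |·| ≈ 3.1851, ∠ ≈ 71.70°
|T| = 1.6 · 15.153 · 1.2536 / (6.1301 · 3.1851) ≈ 1.5566
Gain = 20 log₁₀(1.5566) ≈ 3.84 dB
∠T = (86.22° + 37.09°) − (80.61° + 71.70°) = -29.00°

3.8 dB, -29.0°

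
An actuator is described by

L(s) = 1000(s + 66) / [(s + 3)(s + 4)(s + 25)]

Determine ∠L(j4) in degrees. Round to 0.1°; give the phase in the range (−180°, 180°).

At s = jω = j4:
zero (s+66): 66 + j4 → |·| = √(66²+4²) = √4372 ≈ 66.121, ∠ = arctan(4/66) ≈ 3.47°
pole (s+3): 3 + j4 → |·| = √(3²+4²) = √25 ≈ 5, ∠ = arctan(4/3) ≈ 53.13°
pole (s+4): 4 + j4 → |·| = √(4²+4²) = √32 ≈ 5.6569, ∠ = arctan(4/4) ≈ 45.00°
pole (s+25): 25 + j4 → |·| = √(25²+4²) = √641 ≈ 25.318, ∠ = arctan(4/25) ≈ 9.09°
∠L = 3.47° − 107.22° = -103.75°

-103.8°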